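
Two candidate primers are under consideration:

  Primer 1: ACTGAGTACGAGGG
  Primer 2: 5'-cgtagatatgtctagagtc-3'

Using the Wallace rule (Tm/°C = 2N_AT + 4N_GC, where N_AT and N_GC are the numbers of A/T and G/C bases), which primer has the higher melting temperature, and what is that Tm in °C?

Primer 1: A+T=6, G+C=8 → Tm = 2(6)+4(8) = 44°C
Primer 2: A+T=11, G+C=8 → Tm = 2(11)+4(8) = 54°C
44°C vs 54°C → primer 2 is higher.

Primer 2, 54°C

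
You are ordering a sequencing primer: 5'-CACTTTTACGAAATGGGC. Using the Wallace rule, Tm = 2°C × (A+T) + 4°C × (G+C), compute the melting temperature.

Counting bases: G=4, T=5, A=5, C=4
A+T = 10, G+C = 8
Tm = 2(10) + 4(8) = 20 + 32 = 52°C

52°C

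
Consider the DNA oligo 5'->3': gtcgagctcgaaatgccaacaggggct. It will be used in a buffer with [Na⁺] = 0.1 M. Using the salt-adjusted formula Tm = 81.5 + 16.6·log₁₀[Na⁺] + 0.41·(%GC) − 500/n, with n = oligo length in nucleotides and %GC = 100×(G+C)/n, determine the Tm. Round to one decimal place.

Length n = 27. Scanning the sequence gives G=9, A=7, C=7, T=4.
G+C = 16, so %GC = 16/27 × 100 = 59.259%
Salt term: 16.6 × (-1) = -16.6
GC term: 0.41 × 59.259 = 24.296; length term: −500/27 = −18.519
Tm = 81.5 + (-16.6) + 24.296 − 18.519 = 70.677 → 70.7°C

70.7°C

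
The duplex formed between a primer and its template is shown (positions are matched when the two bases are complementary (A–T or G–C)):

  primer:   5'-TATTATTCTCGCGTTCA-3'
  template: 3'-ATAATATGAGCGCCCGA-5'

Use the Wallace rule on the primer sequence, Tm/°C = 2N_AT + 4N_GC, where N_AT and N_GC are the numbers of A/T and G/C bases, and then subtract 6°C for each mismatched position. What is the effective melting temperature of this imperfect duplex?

Primer base counts: A=3, T=8, G=2, C=4 → A+T=11, G+C=6
Perfect-match Tm = 2(11) + 4(6) = 22 + 24 = 46°C
Mismatches (positions where the bases are not complementary): 4 (at positions 7, 14, 15, 17)
Effective Tm = 46 − 4×6 = 46 − 24 = 22°C

22°C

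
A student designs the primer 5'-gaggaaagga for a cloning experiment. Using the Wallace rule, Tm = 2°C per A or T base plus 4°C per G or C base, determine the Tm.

30°C

Scanning the sequence gives A=5, T=0, G=5, C=0.
AT pairs contribute 5, GC pairs contribute 5.
Tm = 2(5) + 4(5) = 10 + 20 = 30°C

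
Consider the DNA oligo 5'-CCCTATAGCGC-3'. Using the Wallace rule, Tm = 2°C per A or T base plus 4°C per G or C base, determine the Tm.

Base counts: G=2, C=5, T=2, A=2
A+T = 4, G+C = 7
Tm = 4·7 + 2·4 = 28 + 8 = 36°C

36°C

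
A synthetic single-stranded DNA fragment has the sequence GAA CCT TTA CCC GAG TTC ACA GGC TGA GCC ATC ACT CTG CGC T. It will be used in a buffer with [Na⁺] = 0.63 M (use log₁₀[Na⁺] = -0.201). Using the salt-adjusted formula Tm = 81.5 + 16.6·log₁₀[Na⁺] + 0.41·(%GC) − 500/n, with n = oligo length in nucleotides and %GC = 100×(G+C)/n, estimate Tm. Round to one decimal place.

89.4°C

Length n = 43. Base counts: A=9, C=15, G=9, T=10
G+C = 24, so %GC = 24/43 × 100 = 55.814%
Salt term: 16.6 × (-0.201) = -3.337
GC term: 0.41 × 55.814 = 22.884; length term: −500/43 = −11.628
Tm = 81.5 + (-3.337) + 22.884 − 11.628 = 89.419 → 89.4°C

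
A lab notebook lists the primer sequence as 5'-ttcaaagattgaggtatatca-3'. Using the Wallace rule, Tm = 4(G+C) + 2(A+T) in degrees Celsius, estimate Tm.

54°C

T=7, A=8, C=2, G=4
AT pairs contribute 15, GC pairs contribute 6.
Tm = 4·6 + 2·15 = 24 + 30 = 54°C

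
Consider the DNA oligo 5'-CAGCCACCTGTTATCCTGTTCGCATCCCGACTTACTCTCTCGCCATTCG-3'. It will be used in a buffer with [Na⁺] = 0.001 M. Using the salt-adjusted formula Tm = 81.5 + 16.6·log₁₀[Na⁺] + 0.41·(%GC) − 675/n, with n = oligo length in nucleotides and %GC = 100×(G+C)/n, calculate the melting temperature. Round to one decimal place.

Length n = 49. A=7, T=15, G=7, C=20
G+C = 27, so %GC = 27/49 × 100 = 55.102%
Salt term: 16.6 × (-3) = -49.8
GC term: 0.41 × 55.102 = 22.592; length term: −675/49 = −13.776
Tm = 81.5 + (-49.8) + 22.592 − 13.776 = 40.516 → 40.5°C

40.5°C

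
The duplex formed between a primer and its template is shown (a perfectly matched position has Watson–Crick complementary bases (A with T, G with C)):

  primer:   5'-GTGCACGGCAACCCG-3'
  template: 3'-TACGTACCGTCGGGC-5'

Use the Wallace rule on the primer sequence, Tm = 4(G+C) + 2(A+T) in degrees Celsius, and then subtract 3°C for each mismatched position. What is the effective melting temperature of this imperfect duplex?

43°C

Primer base counts: A=3, T=1, G=5, C=6 → A+T=4, G+C=11
Perfect-match Tm = 2(4) + 4(11) = 8 + 44 = 52°C
Mismatches (positions where the bases are not complementary): 3 (at positions 1, 6, 11)
Effective Tm = 52 − 3×3 = 52 − 9 = 43°C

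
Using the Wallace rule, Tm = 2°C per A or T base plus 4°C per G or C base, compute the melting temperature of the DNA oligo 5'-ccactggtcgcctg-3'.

C=6, G=4, A=1, T=3
A+T = 4, G+C = 10
Tm = 2×4 + 4×10 = 48°C

48°C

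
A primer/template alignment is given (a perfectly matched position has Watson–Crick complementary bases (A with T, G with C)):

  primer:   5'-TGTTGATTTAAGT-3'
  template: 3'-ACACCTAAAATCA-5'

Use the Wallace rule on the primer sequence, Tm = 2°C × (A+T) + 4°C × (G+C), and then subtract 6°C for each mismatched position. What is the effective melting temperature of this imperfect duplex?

20°C

Primer base counts: A=3, T=7, G=3, C=0 → A+T=10, G+C=3
Perfect-match Tm = 2(10) + 4(3) = 20 + 12 = 32°C
Mismatches (positions where the bases are not complementary): 2 (at positions 4, 10)
Effective Tm = 32 − 2×6 = 32 − 12 = 20°C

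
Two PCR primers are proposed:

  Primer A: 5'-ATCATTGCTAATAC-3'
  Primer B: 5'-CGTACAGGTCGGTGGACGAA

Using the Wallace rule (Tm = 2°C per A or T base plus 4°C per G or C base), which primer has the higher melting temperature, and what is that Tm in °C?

Primer B, 64°C

Primer A: A+T=10, G+C=4 → Tm = 2(10)+4(4) = 36°C
Primer B: A+T=8, G+C=12 → Tm = 2(8)+4(12) = 64°C
36°C vs 64°C → primer B is higher.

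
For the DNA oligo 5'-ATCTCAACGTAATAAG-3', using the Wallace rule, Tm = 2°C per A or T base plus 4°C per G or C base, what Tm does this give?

T=4, A=7, G=2, C=3
So N_AT = 11 and N_GC = 5.
Tm = 4·5 + 2·11 = 20 + 22 = 42°C

42°C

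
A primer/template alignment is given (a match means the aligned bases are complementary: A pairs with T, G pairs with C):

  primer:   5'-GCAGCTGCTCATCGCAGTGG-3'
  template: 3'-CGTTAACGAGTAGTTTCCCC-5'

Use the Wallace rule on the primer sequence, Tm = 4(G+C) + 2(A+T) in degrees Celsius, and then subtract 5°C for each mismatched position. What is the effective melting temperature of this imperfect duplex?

Primer base counts: A=3, T=4, G=7, C=6 → A+T=7, G+C=13
Perfect-match Tm = 2(7) + 4(13) = 14 + 52 = 66°C
Mismatches (positions where the bases are not complementary): 5 (at positions 4, 5, 14, 15, 18)
Effective Tm = 66 − 5×5 = 66 − 25 = 41°C

41°C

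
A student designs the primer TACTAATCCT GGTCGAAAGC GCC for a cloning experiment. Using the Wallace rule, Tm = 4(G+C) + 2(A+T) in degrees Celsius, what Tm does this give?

70°C

Counting bases: C=7, G=5, T=5, A=6
AT pairs contribute 11, GC pairs contribute 12.
Tm = 2(11) + 4(12) = 22 + 48 = 70°C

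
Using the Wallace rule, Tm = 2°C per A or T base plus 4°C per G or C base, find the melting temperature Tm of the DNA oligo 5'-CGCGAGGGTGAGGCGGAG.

Scanning the sequence gives T=1, G=11, A=3, C=3.
A+T = 4, G+C = 14
Tm = 4·14 + 2·4 = 56 + 8 = 64°C

64°C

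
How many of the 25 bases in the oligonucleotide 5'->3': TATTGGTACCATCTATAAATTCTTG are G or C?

7

Scanning the sequence gives A=7, G=3, T=11, C=4.
Total G or C: 3 + 4 = 7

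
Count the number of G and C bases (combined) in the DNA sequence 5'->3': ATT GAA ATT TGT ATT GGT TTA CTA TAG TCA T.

Base counts: A=9, C=2, T=15, G=5
G+C = 5 + 2 = 7

7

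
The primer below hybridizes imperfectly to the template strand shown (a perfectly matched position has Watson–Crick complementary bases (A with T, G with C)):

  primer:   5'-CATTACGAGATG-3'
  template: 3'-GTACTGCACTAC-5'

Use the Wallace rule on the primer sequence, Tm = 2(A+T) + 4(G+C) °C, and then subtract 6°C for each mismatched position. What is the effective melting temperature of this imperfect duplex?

Primer base counts: A=4, T=3, G=3, C=2 → A+T=7, G+C=5
Perfect-match Tm = 2(7) + 4(5) = 14 + 20 = 34°C
Mismatches (positions where the bases are not complementary): 2 (at positions 4, 8)
Effective Tm = 34 − 2×6 = 34 − 12 = 22°C

22°C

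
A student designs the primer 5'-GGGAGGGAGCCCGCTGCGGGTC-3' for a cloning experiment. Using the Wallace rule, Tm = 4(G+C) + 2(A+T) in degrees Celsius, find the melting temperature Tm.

80°C

Base counts: C=6, T=2, A=2, G=12
So N_AT = 4 and N_GC = 18.
Tm = 4·18 + 2·4 = 72 + 8 = 80°C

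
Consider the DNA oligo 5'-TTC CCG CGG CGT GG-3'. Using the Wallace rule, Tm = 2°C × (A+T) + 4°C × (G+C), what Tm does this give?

Base counts: C=5, G=6, T=3, A=0
So N_AT = 3 and N_GC = 11.
Tm = 2×3 + 4×11 = 50°C

50°C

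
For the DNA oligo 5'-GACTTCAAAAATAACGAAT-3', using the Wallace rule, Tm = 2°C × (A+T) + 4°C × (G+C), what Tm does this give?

48°C

Counting bases: T=4, A=10, G=2, C=3
A+T = 14, G+C = 5
Tm = 2×14 + 4×5 = 48°C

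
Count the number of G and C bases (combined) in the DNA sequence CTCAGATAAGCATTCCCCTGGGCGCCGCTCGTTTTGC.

22

Scanning the sequence gives C=13, G=9, T=10, A=5.
Total G or C: 9 + 13 = 22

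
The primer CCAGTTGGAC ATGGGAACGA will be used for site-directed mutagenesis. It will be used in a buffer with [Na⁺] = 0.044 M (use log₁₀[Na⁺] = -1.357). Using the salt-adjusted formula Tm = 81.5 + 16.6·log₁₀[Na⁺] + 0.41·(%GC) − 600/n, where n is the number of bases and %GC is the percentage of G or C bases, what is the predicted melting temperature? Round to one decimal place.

51.5°C

Length n = 20. Base counts: A=6, C=4, T=3, G=7
G+C = 11, so %GC = 11/20 × 100 = 55%
Salt term: 16.6 × (-1.357) = -22.526
GC term: 0.41 × 55 = 22.55; length term: −600/20 = −30
Tm = 81.5 + (-22.526) + 22.55 − 30 = 51.524 → 51.5°C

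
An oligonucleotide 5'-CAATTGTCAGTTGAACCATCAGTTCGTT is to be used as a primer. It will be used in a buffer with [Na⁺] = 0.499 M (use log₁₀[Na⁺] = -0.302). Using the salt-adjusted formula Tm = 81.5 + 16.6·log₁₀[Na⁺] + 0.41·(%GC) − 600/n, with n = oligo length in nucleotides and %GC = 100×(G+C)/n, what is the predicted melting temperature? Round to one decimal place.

Length n = 28. Counting bases: G=5, T=10, C=6, A=7
G+C = 11, so %GC = 11/28 × 100 = 39.286%
Salt term: 16.6 × (-0.302) = -5.013
GC term: 0.41 × 39.286 = 16.107; length term: −600/28 = −21.429
Tm = 81.5 + (-5.013) + 16.107 − 21.429 = 71.165 → 71.2°C

71.2°C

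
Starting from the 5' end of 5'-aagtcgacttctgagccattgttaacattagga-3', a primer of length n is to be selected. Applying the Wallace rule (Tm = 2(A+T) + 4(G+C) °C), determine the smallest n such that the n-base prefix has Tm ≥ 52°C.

n = 17

First 16 bases: AAGTCGACTTCTGAGC → Tm = 48°C (< 52°C)
First 17 bases: AAGTCGACTTCTGAGCC → Tm = 52°C (≥ 52°C)
Each additional base adds 2°C (A/T) or 4°C (G/C), so Tm is non-decreasing in n; n = 17 is the first length to reach 52°C.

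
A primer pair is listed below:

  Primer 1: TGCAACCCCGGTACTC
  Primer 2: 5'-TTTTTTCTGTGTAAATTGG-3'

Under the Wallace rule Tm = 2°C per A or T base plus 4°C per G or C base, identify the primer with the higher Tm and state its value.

Primer 1: A+T=6, G+C=10 → Tm = 2(6)+4(10) = 52°C
Primer 2: A+T=14, G+C=5 → Tm = 2(14)+4(5) = 48°C
52°C vs 48°C → primer 1 is higher.

Primer 1, 52°C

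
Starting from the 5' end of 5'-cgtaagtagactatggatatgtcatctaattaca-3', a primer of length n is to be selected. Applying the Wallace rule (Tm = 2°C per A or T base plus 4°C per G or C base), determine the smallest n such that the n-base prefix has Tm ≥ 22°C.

n = 8

First 7 bases: CGTAAGT → Tm = 20°C (< 22°C)
First 8 bases: CGTAAGTA → Tm = 22°C (≥ 22°C)
Since every base adds ≥2°C, Tm only increases with n, so the threshold is first crossed at n = 8.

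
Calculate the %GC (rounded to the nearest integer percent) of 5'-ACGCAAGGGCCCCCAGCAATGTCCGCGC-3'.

71%

Counting bases: C=12, G=8, A=6, T=2
G+C = 8 + 12 = 20 out of 28 bases
%GC = 20/28 × 100 = 71.43% ≈ 71%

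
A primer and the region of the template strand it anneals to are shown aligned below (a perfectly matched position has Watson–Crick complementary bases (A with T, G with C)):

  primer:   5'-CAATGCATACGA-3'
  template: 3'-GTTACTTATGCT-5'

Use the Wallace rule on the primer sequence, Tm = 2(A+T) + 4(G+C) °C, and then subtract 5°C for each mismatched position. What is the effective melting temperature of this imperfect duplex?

29°C

Primer base counts: A=5, T=2, G=2, C=3 → A+T=7, G+C=5
Perfect-match Tm = 2(7) + 4(5) = 14 + 20 = 34°C
Mismatches (positions where the bases are not complementary): 1 (at position 6)
Effective Tm = 34 − 1×5 = 34 − 5 = 29°C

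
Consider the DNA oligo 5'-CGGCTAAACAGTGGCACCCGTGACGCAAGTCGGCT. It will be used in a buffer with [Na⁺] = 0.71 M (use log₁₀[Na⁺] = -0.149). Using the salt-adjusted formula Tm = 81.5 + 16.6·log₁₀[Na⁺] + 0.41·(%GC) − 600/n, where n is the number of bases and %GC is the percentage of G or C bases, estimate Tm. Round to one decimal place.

Length n = 35. Counting bases: T=5, G=11, C=11, A=8
G+C = 22, so %GC = 22/35 × 100 = 62.857%
Salt term: 16.6 × (-0.149) = -2.473
GC term: 0.41 × 62.857 = 25.771; length term: −600/35 = −17.143
Tm = 81.5 + (-2.473) + 25.771 − 17.143 = 87.655 → 87.7°C

87.7°C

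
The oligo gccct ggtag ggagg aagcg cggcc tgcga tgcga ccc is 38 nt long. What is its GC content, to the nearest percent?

74%

Counting bases: A=6, G=16, C=12, T=4
G+C = 16 + 12 = 28 out of 38 bases
%GC = 28/38 × 100 = 73.68% ≈ 74%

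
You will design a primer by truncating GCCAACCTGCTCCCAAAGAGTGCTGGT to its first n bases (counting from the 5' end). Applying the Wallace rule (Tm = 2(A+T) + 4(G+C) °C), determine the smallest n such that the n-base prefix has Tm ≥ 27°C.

n = 9

First 8 bases: GCCAACCT → Tm = 26°C (< 27°C)
First 9 bases: GCCAACCTG → Tm = 30°C (≥ 27°C)
Each additional base adds 2°C (A/T) or 4°C (G/C), so Tm is non-decreasing in n; n = 9 is the first length to reach 27°C.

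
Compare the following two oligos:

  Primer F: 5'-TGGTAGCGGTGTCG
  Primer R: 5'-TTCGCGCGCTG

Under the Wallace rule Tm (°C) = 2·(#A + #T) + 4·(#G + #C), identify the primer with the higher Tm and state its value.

Primer F: A+T=5, G+C=9 → Tm = 2(5)+4(9) = 46°C
Primer R: A+T=3, G+C=8 → Tm = 2(3)+4(8) = 38°C
46°C vs 38°C → primer F is higher.

Primer F, 46°C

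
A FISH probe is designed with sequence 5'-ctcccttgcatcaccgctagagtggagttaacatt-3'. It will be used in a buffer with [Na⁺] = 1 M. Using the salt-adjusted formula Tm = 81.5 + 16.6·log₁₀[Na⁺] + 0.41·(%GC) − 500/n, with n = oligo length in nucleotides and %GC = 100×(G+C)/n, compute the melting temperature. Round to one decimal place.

87.1°C

Length n = 35. Base counts: G=7, T=10, C=10, A=8
G+C = 17, so %GC = 17/35 × 100 = 48.571%
Salt term: 16.6 × (0) = 0
GC term: 0.41 × 48.571 = 19.914; length term: −500/35 = −14.286
Tm = 81.5 + (0) + 19.914 − 14.286 = 87.128 → 87.1°C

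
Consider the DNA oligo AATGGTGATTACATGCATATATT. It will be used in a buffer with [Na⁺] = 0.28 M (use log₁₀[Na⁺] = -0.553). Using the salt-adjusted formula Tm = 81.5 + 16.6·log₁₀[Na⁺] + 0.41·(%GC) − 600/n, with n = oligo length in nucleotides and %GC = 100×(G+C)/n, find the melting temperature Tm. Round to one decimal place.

56.9°C

Length n = 23. Scanning the sequence gives G=4, A=8, T=9, C=2.
G+C = 6, so %GC = 6/23 × 100 = 26.087%
Salt term: 16.6 × (-0.553) = -9.18
GC term: 0.41 × 26.087 = 10.696; length term: −600/23 = −26.087
Tm = 81.5 + (-9.18) + 10.696 − 26.087 = 56.929 → 56.9°C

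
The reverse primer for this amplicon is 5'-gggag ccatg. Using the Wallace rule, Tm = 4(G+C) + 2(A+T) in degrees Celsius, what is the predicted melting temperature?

Base counts: A=2, C=2, T=1, G=5
So N_AT = 3 and N_GC = 7.
Tm = 2×3 + 4×7 = 34°C

34°C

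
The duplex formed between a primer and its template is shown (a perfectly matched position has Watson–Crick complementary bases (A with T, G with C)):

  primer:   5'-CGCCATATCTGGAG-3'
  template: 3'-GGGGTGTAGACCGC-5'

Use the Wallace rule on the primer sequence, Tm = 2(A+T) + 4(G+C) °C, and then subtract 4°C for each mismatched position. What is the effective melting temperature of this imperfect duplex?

Primer base counts: A=3, T=3, G=4, C=4 → A+T=6, G+C=8
Perfect-match Tm = 2(6) + 4(8) = 12 + 32 = 44°C
Mismatches (positions where the bases are not complementary): 3 (at positions 2, 6, 13)
Effective Tm = 44 − 3×4 = 44 − 12 = 32°C

32°C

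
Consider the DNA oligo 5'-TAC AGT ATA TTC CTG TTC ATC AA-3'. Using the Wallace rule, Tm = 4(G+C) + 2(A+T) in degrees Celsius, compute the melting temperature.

60°C

Scanning the sequence gives T=9, G=2, C=5, A=7.
So N_AT = 16 and N_GC = 7.
Tm = 2×16 + 4×7 = 60°C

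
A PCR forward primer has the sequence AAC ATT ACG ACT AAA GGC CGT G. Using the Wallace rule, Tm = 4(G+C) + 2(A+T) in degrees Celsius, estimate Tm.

T=4, A=8, C=5, G=5
So N_AT = 12 and N_GC = 10.
Tm = 2(12) + 4(10) = 24 + 40 = 64°C

64°C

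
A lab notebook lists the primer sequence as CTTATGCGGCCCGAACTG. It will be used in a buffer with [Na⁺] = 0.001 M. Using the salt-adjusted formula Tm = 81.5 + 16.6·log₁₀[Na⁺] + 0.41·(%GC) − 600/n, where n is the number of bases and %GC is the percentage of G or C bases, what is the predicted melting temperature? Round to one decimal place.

Length n = 18. T=4, C=6, G=5, A=3
G+C = 11, so %GC = 11/18 × 100 = 61.111%
Salt term: 16.6 × (-3) = -49.8
GC term: 0.41 × 61.111 = 25.056; length term: −600/18 = −33.333
Tm = 81.5 + (-49.8) + 25.056 − 33.333 = 23.423 → 23.4°C

23.4°C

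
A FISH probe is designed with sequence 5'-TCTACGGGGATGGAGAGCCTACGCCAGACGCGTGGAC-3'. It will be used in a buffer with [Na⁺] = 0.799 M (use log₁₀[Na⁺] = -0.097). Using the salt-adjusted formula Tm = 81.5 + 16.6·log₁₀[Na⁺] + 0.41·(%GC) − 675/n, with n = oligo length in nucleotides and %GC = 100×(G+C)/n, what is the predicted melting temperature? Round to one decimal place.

Length n = 37. Counting bases: G=14, A=8, T=5, C=10
G+C = 24, so %GC = 24/37 × 100 = 64.865%
Salt term: 16.6 × (-0.097) = -1.61
GC term: 0.41 × 64.865 = 26.595; length term: −675/37 = −18.243
Tm = 81.5 + (-1.61) + 26.595 − 18.243 = 88.242 → 88.2°C

88.2°C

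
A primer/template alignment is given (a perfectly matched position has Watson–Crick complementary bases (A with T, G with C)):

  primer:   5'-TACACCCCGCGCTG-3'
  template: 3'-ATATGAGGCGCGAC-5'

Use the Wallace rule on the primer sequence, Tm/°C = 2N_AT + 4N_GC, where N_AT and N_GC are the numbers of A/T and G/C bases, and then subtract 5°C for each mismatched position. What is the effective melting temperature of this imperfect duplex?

Primer base counts: A=2, T=2, G=3, C=7 → A+T=4, G+C=10
Perfect-match Tm = 2(4) + 4(10) = 8 + 40 = 48°C
Mismatches (positions where the bases are not complementary): 2 (at positions 3, 6)
Effective Tm = 48 − 2×5 = 48 − 10 = 38°C

38°C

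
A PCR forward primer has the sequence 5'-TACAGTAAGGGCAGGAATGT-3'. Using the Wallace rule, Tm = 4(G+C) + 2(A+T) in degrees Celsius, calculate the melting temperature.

58°C

Base counts: A=7, C=2, G=7, T=4
So N_AT = 11 and N_GC = 9.
Tm = 2×11 + 4×9 = 58°C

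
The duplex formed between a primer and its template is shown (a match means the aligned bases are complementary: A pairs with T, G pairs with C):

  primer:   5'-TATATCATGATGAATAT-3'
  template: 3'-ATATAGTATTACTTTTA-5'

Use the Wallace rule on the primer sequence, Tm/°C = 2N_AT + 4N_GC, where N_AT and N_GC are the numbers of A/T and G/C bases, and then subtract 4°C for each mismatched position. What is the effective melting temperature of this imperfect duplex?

Primer base counts: A=7, T=7, G=2, C=1 → A+T=14, G+C=3
Perfect-match Tm = 2(14) + 4(3) = 28 + 12 = 40°C
Mismatches (positions where the bases are not complementary): 2 (at positions 9, 15)
Effective Tm = 40 − 2×4 = 40 − 8 = 32°C

32°C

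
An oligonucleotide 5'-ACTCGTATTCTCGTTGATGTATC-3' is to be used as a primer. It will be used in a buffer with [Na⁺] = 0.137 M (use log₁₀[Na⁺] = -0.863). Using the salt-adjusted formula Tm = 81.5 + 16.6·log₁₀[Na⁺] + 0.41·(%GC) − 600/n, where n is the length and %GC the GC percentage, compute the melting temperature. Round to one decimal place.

57.1°C

Length n = 23. C=5, A=4, T=10, G=4
G+C = 9, so %GC = 9/23 × 100 = 39.13%
Salt term: 16.6 × (-0.863) = -14.326
GC term: 0.41 × 39.13 = 16.043; length term: −600/23 = −26.087
Tm = 81.5 + (-14.326) + 16.043 − 26.087 = 57.13 → 57.1°C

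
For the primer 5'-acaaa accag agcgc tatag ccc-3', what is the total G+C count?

Scanning the sequence gives C=8, G=4, A=9, T=2.
Total G or C: 4 + 8 = 12

12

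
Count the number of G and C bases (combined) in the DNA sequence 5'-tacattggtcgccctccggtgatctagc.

16

T=8, A=4, C=9, G=7
Total G or C: 7 + 9 = 16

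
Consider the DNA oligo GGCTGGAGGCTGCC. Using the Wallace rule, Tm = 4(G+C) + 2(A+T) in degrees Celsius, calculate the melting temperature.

50°C

Scanning the sequence gives A=1, G=7, C=4, T=2.
So N_AT = 3 and N_GC = 11.
Tm = 2×3 + 4×11 = 50°C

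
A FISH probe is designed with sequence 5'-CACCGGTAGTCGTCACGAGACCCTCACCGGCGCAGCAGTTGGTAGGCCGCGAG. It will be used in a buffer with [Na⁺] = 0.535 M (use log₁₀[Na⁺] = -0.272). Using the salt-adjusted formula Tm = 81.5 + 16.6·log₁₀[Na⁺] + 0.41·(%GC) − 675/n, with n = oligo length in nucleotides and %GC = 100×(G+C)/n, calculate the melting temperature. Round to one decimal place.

Length n = 53. Base counts: G=18, C=18, T=7, A=10
G+C = 36, so %GC = 36/53 × 100 = 67.925%
Salt term: 16.6 × (-0.272) = -4.515
GC term: 0.41 × 67.925 = 27.849; length term: −675/53 = −12.736
Tm = 81.5 + (-4.515) + 27.849 − 12.736 = 92.098 → 92.1°C

92.1°C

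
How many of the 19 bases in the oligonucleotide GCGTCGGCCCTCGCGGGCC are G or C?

17

Scanning the sequence gives A=0, T=2, G=8, C=9.
G+C = 8 + 9 = 17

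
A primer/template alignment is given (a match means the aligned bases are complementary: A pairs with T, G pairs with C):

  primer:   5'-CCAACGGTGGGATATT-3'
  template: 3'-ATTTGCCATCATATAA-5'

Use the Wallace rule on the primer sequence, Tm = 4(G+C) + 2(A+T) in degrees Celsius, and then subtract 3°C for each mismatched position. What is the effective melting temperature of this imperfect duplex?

36°C

Primer base counts: A=4, T=4, G=5, C=3 → A+T=8, G+C=8
Perfect-match Tm = 2(8) + 4(8) = 16 + 32 = 48°C
Mismatches (positions where the bases are not complementary): 4 (at positions 1, 2, 9, 11)
Effective Tm = 48 − 4×3 = 48 − 12 = 36°C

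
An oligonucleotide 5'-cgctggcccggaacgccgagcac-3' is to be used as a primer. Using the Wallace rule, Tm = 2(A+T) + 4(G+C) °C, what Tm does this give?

82°C

Base counts: G=8, T=1, A=4, C=10
So N_AT = 5 and N_GC = 18.
Tm = 2×5 + 4×18 = 82°C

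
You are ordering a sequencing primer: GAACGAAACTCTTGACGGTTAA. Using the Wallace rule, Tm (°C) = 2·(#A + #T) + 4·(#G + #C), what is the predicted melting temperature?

62°C

Scanning the sequence gives G=5, T=5, A=8, C=4.
So N_AT = 13 and N_GC = 9.
Tm = 2×13 + 4×9 = 62°C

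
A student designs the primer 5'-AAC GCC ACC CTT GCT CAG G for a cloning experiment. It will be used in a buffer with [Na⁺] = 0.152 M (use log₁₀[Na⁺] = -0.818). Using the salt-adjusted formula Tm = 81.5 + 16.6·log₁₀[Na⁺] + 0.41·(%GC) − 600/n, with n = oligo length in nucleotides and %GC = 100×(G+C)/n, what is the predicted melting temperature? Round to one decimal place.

Length n = 19. G=4, C=8, A=4, T=3
G+C = 12, so %GC = 12/19 × 100 = 63.158%
Salt term: 16.6 × (-0.818) = -13.579
GC term: 0.41 × 63.158 = 25.895; length term: −600/19 = −31.579
Tm = 81.5 + (-13.579) + 25.895 − 31.579 = 62.237 → 62.2°C

62.2°C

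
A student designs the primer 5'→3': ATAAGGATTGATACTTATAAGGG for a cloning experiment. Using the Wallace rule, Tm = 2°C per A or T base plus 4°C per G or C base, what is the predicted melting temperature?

Counting bases: C=1, T=7, G=6, A=9
So N_AT = 16 and N_GC = 7.
Tm = 2(16) + 4(7) = 32 + 28 = 60°C

60°C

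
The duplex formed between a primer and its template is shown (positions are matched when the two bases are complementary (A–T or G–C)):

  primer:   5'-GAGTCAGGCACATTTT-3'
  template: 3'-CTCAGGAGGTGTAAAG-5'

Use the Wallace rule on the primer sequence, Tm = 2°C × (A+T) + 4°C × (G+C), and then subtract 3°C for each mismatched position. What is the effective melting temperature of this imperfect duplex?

34°C

Primer base counts: A=4, T=5, G=4, C=3 → A+T=9, G+C=7
Perfect-match Tm = 2(9) + 4(7) = 18 + 28 = 46°C
Mismatches (positions where the bases are not complementary): 4 (at positions 6, 7, 8, 16)
Effective Tm = 46 − 4×3 = 46 − 12 = 34°C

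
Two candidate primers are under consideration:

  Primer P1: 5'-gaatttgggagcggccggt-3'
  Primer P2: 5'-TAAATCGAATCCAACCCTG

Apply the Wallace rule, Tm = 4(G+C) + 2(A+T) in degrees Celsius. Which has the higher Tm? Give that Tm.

Primer P1: A+T=7, G+C=12 → Tm = 2(7)+4(12) = 62°C
Primer P2: A+T=11, G+C=8 → Tm = 2(11)+4(8) = 54°C
62°C vs 54°C → primer P1 is higher.

Primer P1, 62°C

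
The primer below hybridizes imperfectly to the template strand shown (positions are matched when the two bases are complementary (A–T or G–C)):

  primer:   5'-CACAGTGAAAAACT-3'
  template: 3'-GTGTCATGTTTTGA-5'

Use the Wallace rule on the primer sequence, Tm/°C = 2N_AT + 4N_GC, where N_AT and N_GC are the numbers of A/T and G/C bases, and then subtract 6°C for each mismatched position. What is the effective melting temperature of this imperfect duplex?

26°C

Primer base counts: A=7, T=2, G=2, C=3 → A+T=9, G+C=5
Perfect-match Tm = 2(9) + 4(5) = 18 + 20 = 38°C
Mismatches (positions where the bases are not complementary): 2 (at positions 7, 8)
Effective Tm = 38 − 2×6 = 38 − 12 = 26°C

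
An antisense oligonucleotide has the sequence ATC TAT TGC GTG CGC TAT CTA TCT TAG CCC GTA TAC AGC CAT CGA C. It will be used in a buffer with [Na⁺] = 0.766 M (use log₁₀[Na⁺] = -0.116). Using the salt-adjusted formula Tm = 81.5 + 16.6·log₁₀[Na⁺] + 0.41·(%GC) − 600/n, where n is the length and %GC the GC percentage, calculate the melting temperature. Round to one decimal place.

Length n = 46. Base counts: C=14, T=14, G=8, A=10
G+C = 22, so %GC = 22/46 × 100 = 47.826%
Salt term: 16.6 × (-0.116) = -1.926
GC term: 0.41 × 47.826 = 19.609; length term: −600/46 = −13.043
Tm = 81.5 + (-1.926) + 19.609 − 13.043 = 86.14 → 86.1°C

86.1°C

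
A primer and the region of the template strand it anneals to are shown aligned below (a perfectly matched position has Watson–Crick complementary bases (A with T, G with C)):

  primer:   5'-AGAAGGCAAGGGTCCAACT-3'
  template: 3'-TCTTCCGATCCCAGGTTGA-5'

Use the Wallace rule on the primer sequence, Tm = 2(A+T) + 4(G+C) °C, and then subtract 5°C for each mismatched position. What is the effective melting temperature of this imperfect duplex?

53°C

Primer base counts: A=7, T=2, G=6, C=4 → A+T=9, G+C=10
Perfect-match Tm = 2(9) + 4(10) = 18 + 40 = 58°C
Mismatches (positions where the bases are not complementary): 1 (at position 8)
Effective Tm = 58 − 1×5 = 58 − 5 = 53°C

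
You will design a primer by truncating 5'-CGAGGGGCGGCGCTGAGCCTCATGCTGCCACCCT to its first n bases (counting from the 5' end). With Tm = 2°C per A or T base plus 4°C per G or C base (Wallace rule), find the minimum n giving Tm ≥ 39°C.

n = 11

First 10 bases: CGAGGGGCGG → Tm = 38°C (< 39°C)
First 11 bases: CGAGGGGCGGC → Tm = 42°C (≥ 39°C)
Each additional base adds 2°C (A/T) or 4°C (G/C), so Tm is non-decreasing in n; n = 11 is the first length to reach 39°C.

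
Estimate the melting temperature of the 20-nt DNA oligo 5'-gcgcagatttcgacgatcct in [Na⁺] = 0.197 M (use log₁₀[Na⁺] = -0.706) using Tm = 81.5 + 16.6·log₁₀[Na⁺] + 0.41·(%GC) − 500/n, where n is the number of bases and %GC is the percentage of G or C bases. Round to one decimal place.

67.3°C

Length n = 20. T=5, G=5, C=6, A=4
G+C = 11, so %GC = 11/20 × 100 = 55%
Salt term: 16.6 × (-0.706) = -11.72
GC term: 0.41 × 55 = 22.55; length term: −500/20 = −25
Tm = 81.5 + (-11.72) + 22.55 − 25 = 67.33 → 67.3°C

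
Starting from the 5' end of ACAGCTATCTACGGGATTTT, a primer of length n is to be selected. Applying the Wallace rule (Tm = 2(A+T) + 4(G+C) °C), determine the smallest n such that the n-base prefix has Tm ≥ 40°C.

n = 14

First 13 bases: ACAGCTATCTACG → Tm = 38°C (< 40°C)
First 14 bases: ACAGCTATCTACGG → Tm = 42°C (≥ 40°C)
Since every base adds ≥2°C, Tm only increases with n, so the threshold is first crossed at n = 14.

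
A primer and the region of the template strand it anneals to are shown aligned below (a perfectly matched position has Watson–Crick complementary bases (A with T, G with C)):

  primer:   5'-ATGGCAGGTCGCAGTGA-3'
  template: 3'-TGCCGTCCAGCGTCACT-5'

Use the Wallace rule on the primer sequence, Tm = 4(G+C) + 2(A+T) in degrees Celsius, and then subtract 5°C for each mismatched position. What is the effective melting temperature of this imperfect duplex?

Primer base counts: A=4, T=3, G=7, C=3 → A+T=7, G+C=10
Perfect-match Tm = 2(7) + 4(10) = 14 + 40 = 54°C
Mismatches (positions where the bases are not complementary): 1 (at position 2)
Effective Tm = 54 − 1×5 = 54 − 5 = 49°C

49°C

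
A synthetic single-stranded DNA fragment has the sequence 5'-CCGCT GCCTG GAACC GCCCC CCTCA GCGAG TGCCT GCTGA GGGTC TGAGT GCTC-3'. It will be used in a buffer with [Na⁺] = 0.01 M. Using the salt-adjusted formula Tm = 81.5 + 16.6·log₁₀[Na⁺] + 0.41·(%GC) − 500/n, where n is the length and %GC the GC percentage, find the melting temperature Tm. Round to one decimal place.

Length n = 54. Counting bases: G=17, A=6, T=10, C=21
G+C = 38, so %GC = 38/54 × 100 = 70.37%
Salt term: 16.6 × (-2) = -33.2
GC term: 0.41 × 70.37 = 28.852; length term: −500/54 = −9.259
Tm = 81.5 + (-33.2) + 28.852 − 9.259 = 67.893 → 67.9°C

67.9°C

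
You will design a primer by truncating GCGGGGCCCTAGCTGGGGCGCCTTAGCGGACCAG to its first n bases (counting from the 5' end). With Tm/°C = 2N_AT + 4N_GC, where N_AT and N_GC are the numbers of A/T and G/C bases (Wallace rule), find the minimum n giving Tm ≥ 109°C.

n = 31

First 30 bases: GCGGGGCCCTAGCTGGGGCGCCTTAGCGGA → Tm = 106°C (< 109°C)
First 31 bases: GCGGGGCCCTAGCTGGGGCGCCTTAGCGGAC → Tm = 110°C (≥ 109°C)
Since every base adds ≥2°C, Tm only increases with n, so the threshold is first crossed at n = 31.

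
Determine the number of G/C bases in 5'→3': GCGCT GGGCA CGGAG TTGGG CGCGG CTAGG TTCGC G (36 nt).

Base counts: C=9, T=6, G=18, A=3
G+C = 18 + 9 = 27

27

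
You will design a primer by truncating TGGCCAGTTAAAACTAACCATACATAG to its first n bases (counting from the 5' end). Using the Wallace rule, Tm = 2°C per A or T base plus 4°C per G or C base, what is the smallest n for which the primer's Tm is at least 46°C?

n = 17

First 16 bases: TGGCCAGTTAAAACTA → Tm = 44°C (< 46°C)
First 17 bases: TGGCCAGTTAAAACTAA → Tm = 46°C (≥ 46°C)
Each additional base adds 2°C (A/T) or 4°C (G/C), so Tm is non-decreasing in n; n = 17 is the first length to reach 46°C.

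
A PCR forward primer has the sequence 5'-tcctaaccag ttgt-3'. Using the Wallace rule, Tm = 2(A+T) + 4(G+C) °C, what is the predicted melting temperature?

Counting bases: G=2, T=5, A=3, C=4
AT pairs contribute 8, GC pairs contribute 6.
Tm = 2(8) + 4(6) = 16 + 24 = 40°C

40°C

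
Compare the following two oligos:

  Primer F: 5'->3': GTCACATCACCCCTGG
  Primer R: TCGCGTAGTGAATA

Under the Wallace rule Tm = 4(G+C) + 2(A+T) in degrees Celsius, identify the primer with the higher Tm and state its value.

Primer F: A+T=6, G+C=10 → Tm = 2(6)+4(10) = 52°C
Primer R: A+T=8, G+C=6 → Tm = 2(8)+4(6) = 40°C
52°C vs 40°C → primer F is higher.

Primer F, 52°C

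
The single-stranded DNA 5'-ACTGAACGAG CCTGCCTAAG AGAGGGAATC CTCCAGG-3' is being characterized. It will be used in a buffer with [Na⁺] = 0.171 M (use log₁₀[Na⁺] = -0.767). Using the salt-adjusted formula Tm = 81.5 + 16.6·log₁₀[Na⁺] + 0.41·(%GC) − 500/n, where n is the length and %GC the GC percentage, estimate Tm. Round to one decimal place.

78.5°C

Length n = 37. Counting bases: C=10, T=5, G=11, A=11
G+C = 21, so %GC = 21/37 × 100 = 56.757%
Salt term: 16.6 × (-0.767) = -12.732
GC term: 0.41 × 56.757 = 23.27; length term: −500/37 = −13.514
Tm = 81.5 + (-12.732) + 23.27 − 13.514 = 78.524 → 78.5°C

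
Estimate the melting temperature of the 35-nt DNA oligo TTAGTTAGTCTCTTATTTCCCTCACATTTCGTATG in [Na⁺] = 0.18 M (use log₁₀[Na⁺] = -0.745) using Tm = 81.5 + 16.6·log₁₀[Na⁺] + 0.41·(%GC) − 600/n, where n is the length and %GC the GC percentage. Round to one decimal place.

66.0°C

Length n = 35. Base counts: A=6, T=17, G=4, C=8
G+C = 12, so %GC = 12/35 × 100 = 34.286%
Salt term: 16.6 × (-0.745) = -12.367
GC term: 0.41 × 34.286 = 14.057; length term: −600/35 = −17.143
Tm = 81.5 + (-12.367) + 14.057 − 17.143 = 66.047 → 66.0°C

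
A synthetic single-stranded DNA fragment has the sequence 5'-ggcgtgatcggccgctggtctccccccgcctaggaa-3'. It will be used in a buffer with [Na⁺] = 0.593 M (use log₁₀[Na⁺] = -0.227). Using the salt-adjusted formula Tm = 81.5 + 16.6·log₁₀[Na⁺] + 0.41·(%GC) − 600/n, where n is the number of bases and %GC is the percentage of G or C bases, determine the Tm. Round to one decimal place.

Length n = 36. Base counts: A=4, T=6, G=12, C=14
G+C = 26, so %GC = 26/36 × 100 = 72.222%
Salt term: 16.6 × (-0.227) = -3.768
GC term: 0.41 × 72.222 = 29.611; length term: −600/36 = −16.667
Tm = 81.5 + (-3.768) + 29.611 − 16.667 = 90.676 → 90.7°C

90.7°C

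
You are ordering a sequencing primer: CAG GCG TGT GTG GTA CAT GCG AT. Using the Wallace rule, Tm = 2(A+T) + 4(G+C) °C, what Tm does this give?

Scanning the sequence gives A=4, G=9, C=4, T=6.
A+T = 10, G+C = 13
Tm = 2(10) + 4(13) = 20 + 52 = 72°C

72°C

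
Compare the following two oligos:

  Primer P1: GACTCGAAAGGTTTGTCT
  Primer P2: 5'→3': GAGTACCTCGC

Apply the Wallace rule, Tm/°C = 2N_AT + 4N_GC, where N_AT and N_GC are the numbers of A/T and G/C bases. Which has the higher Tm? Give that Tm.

Primer P1, 52°C

Primer P1: A+T=10, G+C=8 → Tm = 2(10)+4(8) = 52°C
Primer P2: A+T=4, G+C=7 → Tm = 2(4)+4(7) = 36°C
52°C vs 36°C → primer P1 is higher.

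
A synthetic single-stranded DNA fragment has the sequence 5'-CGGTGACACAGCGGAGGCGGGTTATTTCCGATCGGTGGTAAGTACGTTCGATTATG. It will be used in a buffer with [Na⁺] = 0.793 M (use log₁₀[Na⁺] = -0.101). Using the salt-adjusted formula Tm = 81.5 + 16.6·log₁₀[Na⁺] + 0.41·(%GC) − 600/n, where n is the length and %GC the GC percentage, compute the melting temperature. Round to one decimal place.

91.1°C

Length n = 56. T=15, A=11, G=20, C=10
G+C = 30, so %GC = 30/56 × 100 = 53.571%
Salt term: 16.6 × (-0.101) = -1.677
GC term: 0.41 × 53.571 = 21.964; length term: −600/56 = −10.714
Tm = 81.5 + (-1.677) + 21.964 − 10.714 = 91.073 → 91.1°C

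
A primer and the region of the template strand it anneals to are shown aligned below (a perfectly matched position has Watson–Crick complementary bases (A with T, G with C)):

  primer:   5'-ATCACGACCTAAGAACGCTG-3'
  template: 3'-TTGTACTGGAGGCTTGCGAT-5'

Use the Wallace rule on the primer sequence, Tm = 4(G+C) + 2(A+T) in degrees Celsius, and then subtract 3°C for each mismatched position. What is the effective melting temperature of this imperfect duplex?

45°C

Primer base counts: A=7, T=3, G=4, C=6 → A+T=10, G+C=10
Perfect-match Tm = 2(10) + 4(10) = 20 + 40 = 60°C
Mismatches (positions where the bases are not complementary): 5 (at positions 2, 5, 11, 12, 20)
Effective Tm = 60 − 5×3 = 60 − 15 = 45°C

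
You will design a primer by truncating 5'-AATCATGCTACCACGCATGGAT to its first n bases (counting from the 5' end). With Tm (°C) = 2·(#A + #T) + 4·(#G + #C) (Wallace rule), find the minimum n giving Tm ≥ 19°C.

First 7 bases: AATCATG → Tm = 18°C (< 19°C)
First 8 bases: AATCATGC → Tm = 22°C (≥ 19°C)
Each additional base adds 2°C (A/T) or 4°C (G/C), so Tm is non-decreasing in n; n = 8 is the first length to reach 19°C.

n = 8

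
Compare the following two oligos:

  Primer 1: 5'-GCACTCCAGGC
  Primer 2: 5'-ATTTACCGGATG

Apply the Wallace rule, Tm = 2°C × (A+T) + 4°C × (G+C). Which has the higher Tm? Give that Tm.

Primer 1: A+T=3, G+C=8 → Tm = 2(3)+4(8) = 38°C
Primer 2: A+T=7, G+C=5 → Tm = 2(7)+4(5) = 34°C
38°C vs 34°C → primer 1 is higher.

Primer 1, 38°C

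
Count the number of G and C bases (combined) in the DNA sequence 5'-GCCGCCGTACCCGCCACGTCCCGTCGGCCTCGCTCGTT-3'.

29

Scanning the sequence gives C=19, T=7, G=10, A=2.
Total G or C: 10 + 19 = 29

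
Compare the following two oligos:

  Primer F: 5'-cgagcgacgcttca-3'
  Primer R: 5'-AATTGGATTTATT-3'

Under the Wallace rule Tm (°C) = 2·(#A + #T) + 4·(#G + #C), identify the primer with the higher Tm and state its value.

Primer F: A+T=5, G+C=9 → Tm = 2(5)+4(9) = 46°C
Primer R: A+T=11, G+C=2 → Tm = 2(11)+4(2) = 30°C
46°C vs 30°C → primer F is higher.

Primer F, 46°C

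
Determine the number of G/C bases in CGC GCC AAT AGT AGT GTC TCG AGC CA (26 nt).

C=8, A=6, T=5, G=7
Total G or C: 7 + 8 = 15

15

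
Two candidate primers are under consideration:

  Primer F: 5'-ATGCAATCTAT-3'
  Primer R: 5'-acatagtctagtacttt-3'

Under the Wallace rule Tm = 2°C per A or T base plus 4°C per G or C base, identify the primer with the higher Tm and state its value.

Primer F: A+T=8, G+C=3 → Tm = 2(8)+4(3) = 28°C
Primer R: A+T=12, G+C=5 → Tm = 2(12)+4(5) = 44°C
28°C vs 44°C → primer R is higher.

Primer R, 44°C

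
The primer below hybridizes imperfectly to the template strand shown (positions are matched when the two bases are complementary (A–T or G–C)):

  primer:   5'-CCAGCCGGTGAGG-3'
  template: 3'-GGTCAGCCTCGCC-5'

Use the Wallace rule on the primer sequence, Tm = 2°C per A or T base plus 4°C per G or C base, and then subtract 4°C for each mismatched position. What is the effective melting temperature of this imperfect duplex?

34°C

Primer base counts: A=2, T=1, G=6, C=4 → A+T=3, G+C=10
Perfect-match Tm = 2(3) + 4(10) = 6 + 40 = 46°C
Mismatches (positions where the bases are not complementary): 3 (at positions 5, 9, 11)
Effective Tm = 46 − 3×4 = 46 − 12 = 34°C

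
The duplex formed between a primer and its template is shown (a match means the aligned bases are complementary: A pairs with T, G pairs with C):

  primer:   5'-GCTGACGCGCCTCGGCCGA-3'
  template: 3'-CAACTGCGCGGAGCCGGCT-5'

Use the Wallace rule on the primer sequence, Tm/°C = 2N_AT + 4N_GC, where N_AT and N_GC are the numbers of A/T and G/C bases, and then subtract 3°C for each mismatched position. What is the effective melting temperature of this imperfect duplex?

Primer base counts: A=2, T=2, G=7, C=8 → A+T=4, G+C=15
Perfect-match Tm = 2(4) + 4(15) = 8 + 60 = 68°C
Mismatches (positions where the bases are not complementary): 1 (at position 2)
Effective Tm = 68 − 1×3 = 68 − 3 = 65°C

65°C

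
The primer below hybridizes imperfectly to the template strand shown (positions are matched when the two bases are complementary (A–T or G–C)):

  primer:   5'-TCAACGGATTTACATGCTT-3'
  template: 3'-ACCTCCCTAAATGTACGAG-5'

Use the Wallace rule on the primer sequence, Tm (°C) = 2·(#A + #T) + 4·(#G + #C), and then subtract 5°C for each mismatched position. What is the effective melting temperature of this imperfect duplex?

32°C

Primer base counts: A=5, T=7, G=3, C=4 → A+T=12, G+C=7
Perfect-match Tm = 2(12) + 4(7) = 24 + 28 = 52°C
Mismatches (positions where the bases are not complementary): 4 (at positions 2, 3, 5, 19)
Effective Tm = 52 − 4×5 = 52 − 20 = 32°C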